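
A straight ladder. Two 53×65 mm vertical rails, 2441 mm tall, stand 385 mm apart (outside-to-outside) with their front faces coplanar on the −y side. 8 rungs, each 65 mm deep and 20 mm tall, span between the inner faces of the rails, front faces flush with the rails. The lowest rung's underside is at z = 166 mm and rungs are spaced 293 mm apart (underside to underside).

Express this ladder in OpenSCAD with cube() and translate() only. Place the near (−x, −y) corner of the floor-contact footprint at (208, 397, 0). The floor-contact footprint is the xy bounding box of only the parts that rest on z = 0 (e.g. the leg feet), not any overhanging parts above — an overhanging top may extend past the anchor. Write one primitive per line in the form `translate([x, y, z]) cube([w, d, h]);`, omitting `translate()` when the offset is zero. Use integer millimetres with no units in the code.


translate([208, 397, 0]) cube([53, 65, 2441]);
translate([540, 397, 0]) cube([53, 65, 2441]);
translate([261, 397, 166]) cube([279, 65, 20]);
translate([261, 397, 459]) cube([279, 65, 20]);
translate([261, 397, 752]) cube([279, 65, 20]);
translate([261, 397, 1045]) cube([279, 65, 20]);
translate([261, 397, 1338]) cube([279, 65, 20]);
translate([261, 397, 1631]) cube([279, 65, 20]);
translate([261, 397, 1924]) cube([279, 65, 20]);
translate([261, 397, 2217]) cube([279, 65, 20]);


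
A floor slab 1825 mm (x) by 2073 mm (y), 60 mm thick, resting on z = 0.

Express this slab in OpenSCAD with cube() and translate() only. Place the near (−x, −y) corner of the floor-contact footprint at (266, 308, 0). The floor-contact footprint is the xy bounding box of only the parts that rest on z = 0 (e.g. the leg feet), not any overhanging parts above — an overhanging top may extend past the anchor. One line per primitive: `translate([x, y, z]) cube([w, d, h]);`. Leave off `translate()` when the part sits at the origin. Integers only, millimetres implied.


translate([266, 308, 0]) cube([1825, 2073, 60]);


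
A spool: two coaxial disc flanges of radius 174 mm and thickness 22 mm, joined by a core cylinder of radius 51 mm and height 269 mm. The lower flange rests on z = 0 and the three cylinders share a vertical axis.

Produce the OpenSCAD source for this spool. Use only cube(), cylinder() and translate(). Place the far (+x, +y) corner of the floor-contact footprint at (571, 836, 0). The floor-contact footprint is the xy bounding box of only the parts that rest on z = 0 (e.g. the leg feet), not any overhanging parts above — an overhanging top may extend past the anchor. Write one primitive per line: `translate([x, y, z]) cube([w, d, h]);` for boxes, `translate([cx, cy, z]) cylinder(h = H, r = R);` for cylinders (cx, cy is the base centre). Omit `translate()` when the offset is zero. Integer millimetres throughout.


translate([397, 662, 0]) cylinder(h = 22, r = 174);
translate([397, 662, 22]) cylinder(h = 269, r = 51);
translate([397, 662, 291]) cylinder(h = 22, r = 174);


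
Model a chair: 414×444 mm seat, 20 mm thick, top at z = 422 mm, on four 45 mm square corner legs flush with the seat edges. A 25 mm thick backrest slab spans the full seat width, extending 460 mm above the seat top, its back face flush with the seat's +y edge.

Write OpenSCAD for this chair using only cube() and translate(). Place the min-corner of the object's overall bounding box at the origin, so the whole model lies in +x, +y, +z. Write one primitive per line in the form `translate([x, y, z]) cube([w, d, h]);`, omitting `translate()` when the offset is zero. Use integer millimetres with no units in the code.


translate([0, 0, 402]) cube([414, 444, 20]);
cube([45, 45, 402]);
translate([369, 0, 0]) cube([45, 45, 402]);
translate([0, 399, 0]) cube([45, 45, 402]);
translate([369, 399, 0]) cube([45, 45, 402]);
translate([0, 419, 422]) cube([414, 25, 460]);


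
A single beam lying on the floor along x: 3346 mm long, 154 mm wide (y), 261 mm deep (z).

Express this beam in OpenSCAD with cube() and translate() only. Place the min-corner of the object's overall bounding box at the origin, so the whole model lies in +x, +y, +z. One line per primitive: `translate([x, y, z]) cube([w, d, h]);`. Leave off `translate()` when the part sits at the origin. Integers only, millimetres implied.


cube([3346, 154, 261]);


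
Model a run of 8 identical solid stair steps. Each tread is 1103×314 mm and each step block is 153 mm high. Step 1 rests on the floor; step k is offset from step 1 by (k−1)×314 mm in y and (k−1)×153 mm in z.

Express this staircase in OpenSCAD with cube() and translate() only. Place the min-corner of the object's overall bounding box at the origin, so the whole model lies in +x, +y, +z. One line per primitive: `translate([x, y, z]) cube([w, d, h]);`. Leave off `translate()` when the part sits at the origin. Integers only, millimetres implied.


cube([1103, 314, 153]);
translate([0, 314, 153]) cube([1103, 314, 153]);
translate([0, 628, 306]) cube([1103, 314, 153]);
translate([0, 942, 459]) cube([1103, 314, 153]);
translate([0, 1256, 612]) cube([1103, 314, 153]);
translate([0, 1570, 765]) cube([1103, 314, 153]);
translate([0, 1884, 918]) cube([1103, 314, 153]);
translate([0, 2198, 1071]) cube([1103, 314, 153]);


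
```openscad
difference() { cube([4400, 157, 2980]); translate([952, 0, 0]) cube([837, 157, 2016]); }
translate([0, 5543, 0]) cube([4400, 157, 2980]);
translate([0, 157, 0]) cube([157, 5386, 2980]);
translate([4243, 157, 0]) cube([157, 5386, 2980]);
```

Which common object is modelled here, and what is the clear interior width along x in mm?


A single room. The interior width is 4086 mm.

Four walls enclosing a rectangle with a door in the front wall — a room. Outside width 4400 minus two 157 mm walls gives 4086 mm.


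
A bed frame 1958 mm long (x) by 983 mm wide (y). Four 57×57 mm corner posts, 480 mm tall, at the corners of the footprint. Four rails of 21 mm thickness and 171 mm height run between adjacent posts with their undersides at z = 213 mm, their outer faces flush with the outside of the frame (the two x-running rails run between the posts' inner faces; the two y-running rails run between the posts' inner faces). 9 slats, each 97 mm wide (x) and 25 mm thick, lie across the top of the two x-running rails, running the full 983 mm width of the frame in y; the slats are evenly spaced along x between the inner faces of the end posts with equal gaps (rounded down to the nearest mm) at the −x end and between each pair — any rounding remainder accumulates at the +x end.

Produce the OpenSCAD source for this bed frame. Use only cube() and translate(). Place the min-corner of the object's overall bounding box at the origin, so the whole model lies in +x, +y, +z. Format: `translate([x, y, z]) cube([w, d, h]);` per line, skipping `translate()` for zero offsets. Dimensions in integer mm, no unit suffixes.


// slat z = rail_z + rail_h = 213 + 171 = 384
// slat gap = ⌊(1844 − 9·97) / 10⌋ = 97
cube([57, 57, 480]);
translate([0, 926, 0]) cube([57, 57, 480]);
translate([1901, 0, 0]) cube([57, 57, 480]);
translate([1901, 926, 0]) cube([57, 57, 480]);
translate([57, 0, 213]) cube([1844, 21, 171]);
translate([57, 962, 213]) cube([1844, 21, 171]);
translate([0, 57, 213]) cube([21, 869, 171]);
translate([1937, 57, 213]) cube([21, 869, 171]);
translate([154, 0, 384]) cube([97, 983, 25]);
translate([348, 0, 384]) cube([97, 983, 25]);
translate([542, 0, 384]) cube([97, 983, 25]);
translate([736, 0, 384]) cube([97, 983, 25]);
translate([930, 0, 384]) cube([97, 983, 25]);
translate([1124, 0, 384]) cube([97, 983, 25]);
translate([1318, 0, 384]) cube([97, 983, 25]);
translate([1512, 0, 384]) cube([97, 983, 25]);
translate([1706, 0, 384]) cube([97, 983, 25]);


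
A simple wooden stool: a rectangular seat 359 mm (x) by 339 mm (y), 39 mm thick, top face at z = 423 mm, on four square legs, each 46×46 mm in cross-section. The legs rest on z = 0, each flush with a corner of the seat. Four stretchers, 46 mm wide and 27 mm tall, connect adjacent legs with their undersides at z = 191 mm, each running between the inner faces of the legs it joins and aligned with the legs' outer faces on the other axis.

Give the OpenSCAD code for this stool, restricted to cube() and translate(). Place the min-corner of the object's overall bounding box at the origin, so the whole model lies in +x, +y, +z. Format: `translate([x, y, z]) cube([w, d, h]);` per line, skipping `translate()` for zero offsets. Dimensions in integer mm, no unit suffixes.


translate([0, 0, 384]) cube([359, 339, 39]);
cube([46, 46, 384]);
translate([313, 0, 0]) cube([46, 46, 384]);
translate([0, 293, 0]) cube([46, 46, 384]);
translate([313, 293, 0]) cube([46, 46, 384]);
translate([46, 0, 191]) cube([267, 46, 27]);
translate([46, 293, 191]) cube([267, 46, 27]);
translate([0, 46, 191]) cube([46, 247, 27]);
translate([313, 46, 191]) cube([46, 247, 27]);


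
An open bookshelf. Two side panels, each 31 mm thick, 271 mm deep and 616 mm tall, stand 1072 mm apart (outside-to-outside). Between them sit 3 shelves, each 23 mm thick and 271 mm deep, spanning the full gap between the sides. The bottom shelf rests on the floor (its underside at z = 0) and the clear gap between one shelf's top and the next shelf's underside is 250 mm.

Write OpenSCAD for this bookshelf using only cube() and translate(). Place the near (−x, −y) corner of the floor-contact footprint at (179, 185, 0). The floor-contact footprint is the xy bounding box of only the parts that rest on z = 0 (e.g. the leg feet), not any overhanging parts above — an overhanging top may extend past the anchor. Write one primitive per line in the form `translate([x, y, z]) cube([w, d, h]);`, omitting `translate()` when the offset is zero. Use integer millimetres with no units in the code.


translate([179, 185, 0]) cube([31, 271, 616]);
translate([1220, 185, 0]) cube([31, 271, 616]);
translate([210, 185, 0]) cube([1010, 271, 23]);
translate([210, 185, 273]) cube([1010, 271, 23]);
translate([210, 185, 546]) cube([1010, 271, 23]);


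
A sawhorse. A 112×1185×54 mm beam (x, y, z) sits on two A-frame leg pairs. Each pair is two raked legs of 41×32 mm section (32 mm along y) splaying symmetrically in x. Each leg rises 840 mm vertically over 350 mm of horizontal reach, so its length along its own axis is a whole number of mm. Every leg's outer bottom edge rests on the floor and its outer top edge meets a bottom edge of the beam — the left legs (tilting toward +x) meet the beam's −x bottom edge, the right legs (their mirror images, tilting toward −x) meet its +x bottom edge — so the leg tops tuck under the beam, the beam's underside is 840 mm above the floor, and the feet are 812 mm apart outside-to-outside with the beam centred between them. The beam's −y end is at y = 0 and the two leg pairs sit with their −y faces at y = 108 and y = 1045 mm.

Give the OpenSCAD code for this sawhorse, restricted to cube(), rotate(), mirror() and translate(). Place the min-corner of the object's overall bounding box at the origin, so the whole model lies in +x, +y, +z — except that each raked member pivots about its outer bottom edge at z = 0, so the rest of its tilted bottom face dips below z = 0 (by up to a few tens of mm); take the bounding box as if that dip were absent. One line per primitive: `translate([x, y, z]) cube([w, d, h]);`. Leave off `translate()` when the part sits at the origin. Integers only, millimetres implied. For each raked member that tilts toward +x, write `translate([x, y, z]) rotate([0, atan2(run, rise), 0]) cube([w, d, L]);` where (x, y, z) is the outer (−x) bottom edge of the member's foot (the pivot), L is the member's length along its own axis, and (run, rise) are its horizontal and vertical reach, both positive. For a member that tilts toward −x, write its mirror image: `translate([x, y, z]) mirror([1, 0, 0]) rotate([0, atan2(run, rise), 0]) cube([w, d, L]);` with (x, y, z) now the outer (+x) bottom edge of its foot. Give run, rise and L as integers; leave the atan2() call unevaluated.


translate([350, 0, 840]) cube([112, 1185, 54]);
translate([0, 108, 0]) rotate([0, atan2(350, 840), 0]) cube([41, 32, 910]);
translate([812, 108, 0]) mirror([1, 0, 0]) rotate([0, atan2(350, 840), 0]) cube([41, 32, 910]);
translate([0, 1045, 0]) rotate([0, atan2(350, 840), 0]) cube([41, 32, 910]);
translate([812, 1045, 0]) mirror([1, 0, 0]) rotate([0, atan2(350, 840), 0]) cube([41, 32, 910]);


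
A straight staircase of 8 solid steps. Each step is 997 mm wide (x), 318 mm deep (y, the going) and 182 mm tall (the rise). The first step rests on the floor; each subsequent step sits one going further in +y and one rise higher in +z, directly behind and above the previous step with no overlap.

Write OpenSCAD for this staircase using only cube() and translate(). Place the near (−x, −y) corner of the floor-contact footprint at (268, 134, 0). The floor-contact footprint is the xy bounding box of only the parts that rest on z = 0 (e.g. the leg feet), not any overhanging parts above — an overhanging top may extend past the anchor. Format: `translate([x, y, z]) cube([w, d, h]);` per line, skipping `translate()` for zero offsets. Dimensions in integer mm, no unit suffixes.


translate([268, 134, 0]) cube([997, 318, 182]);
translate([268, 452, 182]) cube([997, 318, 182]);
translate([268, 770, 364]) cube([997, 318, 182]);
translate([268, 1088, 546]) cube([997, 318, 182]);
translate([268, 1406, 728]) cube([997, 318, 182]);
translate([268, 1724, 910]) cube([997, 318, 182]);
translate([268, 2042, 1092]) cube([997, 318, 182]);
translate([268, 2360, 1274]) cube([997, 318, 182]);


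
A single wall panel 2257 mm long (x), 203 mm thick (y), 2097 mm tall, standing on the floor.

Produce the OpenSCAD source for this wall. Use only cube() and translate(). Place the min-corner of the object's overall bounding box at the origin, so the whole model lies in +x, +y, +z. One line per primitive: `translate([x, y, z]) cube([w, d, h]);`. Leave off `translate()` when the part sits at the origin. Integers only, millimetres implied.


cube([2257, 203, 2097]);


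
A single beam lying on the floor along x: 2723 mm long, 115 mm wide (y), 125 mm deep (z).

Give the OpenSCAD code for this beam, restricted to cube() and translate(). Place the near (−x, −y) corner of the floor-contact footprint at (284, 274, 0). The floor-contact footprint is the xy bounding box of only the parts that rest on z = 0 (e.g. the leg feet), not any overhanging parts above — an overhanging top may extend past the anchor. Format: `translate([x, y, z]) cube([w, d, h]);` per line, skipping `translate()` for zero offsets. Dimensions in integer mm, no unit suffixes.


translate([284, 274, 0]) cube([2723, 115, 125]);


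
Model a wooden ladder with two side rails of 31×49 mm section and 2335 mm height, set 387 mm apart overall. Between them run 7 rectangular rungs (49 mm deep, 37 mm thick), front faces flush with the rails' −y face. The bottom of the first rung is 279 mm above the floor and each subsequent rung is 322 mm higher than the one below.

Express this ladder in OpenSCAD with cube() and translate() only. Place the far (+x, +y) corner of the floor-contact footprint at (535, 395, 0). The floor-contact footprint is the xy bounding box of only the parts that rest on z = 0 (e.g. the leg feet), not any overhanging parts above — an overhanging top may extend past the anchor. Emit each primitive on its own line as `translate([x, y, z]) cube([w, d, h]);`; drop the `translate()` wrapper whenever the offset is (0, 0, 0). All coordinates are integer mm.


translate([148, 346, 0]) cube([31, 49, 2335]);
translate([504, 346, 0]) cube([31, 49, 2335]);
translate([179, 346, 279]) cube([325, 49, 37]);
translate([179, 346, 601]) cube([325, 49, 37]);
translate([179, 346, 923]) cube([325, 49, 37]);
translate([179, 346, 1245]) cube([325, 49, 37]);
translate([179, 346, 1567]) cube([325, 49, 37]);
translate([179, 346, 1889]) cube([325, 49, 37]);
translate([179, 346, 2211]) cube([325, 49, 37]);


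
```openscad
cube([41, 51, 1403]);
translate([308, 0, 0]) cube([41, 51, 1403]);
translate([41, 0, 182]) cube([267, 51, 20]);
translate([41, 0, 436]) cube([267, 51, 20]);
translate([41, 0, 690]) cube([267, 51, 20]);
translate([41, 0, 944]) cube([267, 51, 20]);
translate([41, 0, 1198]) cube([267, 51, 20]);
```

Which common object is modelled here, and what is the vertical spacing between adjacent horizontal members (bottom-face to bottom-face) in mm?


A ladder. The rung spacing is 254 mm.

Two tall 41×51 posts with 5 short bars between them — a ladder. Adjacent rungs sit at z = 182 and z = 436, so the spacing is 436 − 182 = 254 mm.


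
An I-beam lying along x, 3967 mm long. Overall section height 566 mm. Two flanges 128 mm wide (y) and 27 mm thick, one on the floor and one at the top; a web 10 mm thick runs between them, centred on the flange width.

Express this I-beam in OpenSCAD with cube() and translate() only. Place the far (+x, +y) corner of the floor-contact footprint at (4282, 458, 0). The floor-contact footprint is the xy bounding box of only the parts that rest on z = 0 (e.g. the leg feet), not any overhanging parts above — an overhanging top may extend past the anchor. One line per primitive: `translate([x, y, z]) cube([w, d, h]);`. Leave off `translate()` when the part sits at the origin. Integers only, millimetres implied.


translate([315, 330, 0]) cube([3967, 128, 27]);
translate([315, 389, 27]) cube([3967, 10, 512]);
translate([315, 330, 539]) cube([3967, 128, 27]);


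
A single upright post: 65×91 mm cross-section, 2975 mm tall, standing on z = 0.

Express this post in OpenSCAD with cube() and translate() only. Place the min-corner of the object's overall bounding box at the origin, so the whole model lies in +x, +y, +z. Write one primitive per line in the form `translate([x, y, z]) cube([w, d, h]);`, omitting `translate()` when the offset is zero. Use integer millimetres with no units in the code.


cube([65, 91, 2975]);


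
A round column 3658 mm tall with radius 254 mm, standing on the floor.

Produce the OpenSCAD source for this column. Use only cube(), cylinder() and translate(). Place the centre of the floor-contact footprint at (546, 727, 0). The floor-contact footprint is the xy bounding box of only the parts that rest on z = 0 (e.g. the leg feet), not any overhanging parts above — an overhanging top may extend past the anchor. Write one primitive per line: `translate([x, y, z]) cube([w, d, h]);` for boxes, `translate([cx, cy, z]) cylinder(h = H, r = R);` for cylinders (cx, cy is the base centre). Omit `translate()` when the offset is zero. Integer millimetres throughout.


translate([546, 727, 0]) cylinder(h = 3658, r = 254);


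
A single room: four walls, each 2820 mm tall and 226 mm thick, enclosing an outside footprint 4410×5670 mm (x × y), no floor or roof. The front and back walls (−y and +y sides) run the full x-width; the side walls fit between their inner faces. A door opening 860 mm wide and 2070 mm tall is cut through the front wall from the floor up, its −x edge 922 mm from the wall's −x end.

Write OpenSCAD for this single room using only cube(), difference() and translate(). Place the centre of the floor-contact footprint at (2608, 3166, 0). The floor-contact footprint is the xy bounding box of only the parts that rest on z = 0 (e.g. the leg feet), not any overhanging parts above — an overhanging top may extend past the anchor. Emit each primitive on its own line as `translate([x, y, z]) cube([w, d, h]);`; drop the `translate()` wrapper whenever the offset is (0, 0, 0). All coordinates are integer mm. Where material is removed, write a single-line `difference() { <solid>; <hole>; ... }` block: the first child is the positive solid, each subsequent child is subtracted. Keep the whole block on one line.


difference() { translate([403, 331, 0]) cube([4410, 226, 2820]); translate([1325, 331, 0]) cube([860, 226, 2070]); }
translate([403, 5775, 0]) cube([4410, 226, 2820]);
translate([403, 557, 0]) cube([226, 5218, 2820]);
translate([4587, 557, 0]) cube([226, 5218, 2820]);


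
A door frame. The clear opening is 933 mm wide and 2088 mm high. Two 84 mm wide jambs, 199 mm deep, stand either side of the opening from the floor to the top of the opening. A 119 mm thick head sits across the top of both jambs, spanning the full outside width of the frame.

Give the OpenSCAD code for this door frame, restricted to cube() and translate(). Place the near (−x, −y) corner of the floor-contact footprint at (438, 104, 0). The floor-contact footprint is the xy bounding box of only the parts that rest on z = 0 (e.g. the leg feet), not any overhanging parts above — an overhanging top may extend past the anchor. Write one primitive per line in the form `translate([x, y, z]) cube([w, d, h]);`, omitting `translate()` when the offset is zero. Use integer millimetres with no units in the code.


translate([438, 104, 0]) cube([84, 199, 2088]);
translate([1455, 104, 0]) cube([84, 199, 2088]);
translate([438, 104, 2088]) cube([1101, 199, 119]);


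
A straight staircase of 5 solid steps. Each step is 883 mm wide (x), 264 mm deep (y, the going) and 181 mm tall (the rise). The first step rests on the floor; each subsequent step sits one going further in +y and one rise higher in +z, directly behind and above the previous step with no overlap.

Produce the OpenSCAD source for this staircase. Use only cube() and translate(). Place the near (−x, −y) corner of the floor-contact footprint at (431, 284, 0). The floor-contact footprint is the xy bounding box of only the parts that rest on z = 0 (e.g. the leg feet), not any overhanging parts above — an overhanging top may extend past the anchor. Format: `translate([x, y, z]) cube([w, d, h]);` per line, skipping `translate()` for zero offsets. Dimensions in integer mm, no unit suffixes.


translate([431, 284, 0]) cube([883, 264, 181]);
translate([431, 548, 181]) cube([883, 264, 181]);
translate([431, 812, 362]) cube([883, 264, 181]);
translate([431, 1076, 543]) cube([883, 264, 181]);
translate([431, 1340, 724]) cube([883, 264, 181]);


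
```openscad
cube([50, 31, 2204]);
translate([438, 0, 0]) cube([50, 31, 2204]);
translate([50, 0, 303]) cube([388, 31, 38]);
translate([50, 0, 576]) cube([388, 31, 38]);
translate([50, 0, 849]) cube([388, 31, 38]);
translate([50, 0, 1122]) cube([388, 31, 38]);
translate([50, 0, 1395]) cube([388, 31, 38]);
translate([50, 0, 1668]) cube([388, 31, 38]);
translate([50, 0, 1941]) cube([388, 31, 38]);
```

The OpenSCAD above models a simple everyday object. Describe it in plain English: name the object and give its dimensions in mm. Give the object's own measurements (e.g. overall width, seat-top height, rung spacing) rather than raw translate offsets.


A straight ladder. Two 50×31 mm vertical rails, 2204 mm tall, stand 488 mm apart (outside-to-outside) with their front faces coplanar on the −y side. 7 rungs, each 31 mm deep and 38 mm tall, span between the inner faces of the rails, front faces flush with the rails. The lowest rung's underside is at z = 303 mm and rungs are spaced 273 mm apart (underside to underside).


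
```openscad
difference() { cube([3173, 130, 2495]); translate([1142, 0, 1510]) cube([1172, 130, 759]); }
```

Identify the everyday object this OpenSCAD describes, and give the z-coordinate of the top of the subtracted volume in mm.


A wall with a window opening. The window head height is 2269 mm.

A wall with a rectangular opening subtracted — a window. Sill at z = 1510, opening 759 mm tall, so the head is at 1510 + 759 = 2269 mm.


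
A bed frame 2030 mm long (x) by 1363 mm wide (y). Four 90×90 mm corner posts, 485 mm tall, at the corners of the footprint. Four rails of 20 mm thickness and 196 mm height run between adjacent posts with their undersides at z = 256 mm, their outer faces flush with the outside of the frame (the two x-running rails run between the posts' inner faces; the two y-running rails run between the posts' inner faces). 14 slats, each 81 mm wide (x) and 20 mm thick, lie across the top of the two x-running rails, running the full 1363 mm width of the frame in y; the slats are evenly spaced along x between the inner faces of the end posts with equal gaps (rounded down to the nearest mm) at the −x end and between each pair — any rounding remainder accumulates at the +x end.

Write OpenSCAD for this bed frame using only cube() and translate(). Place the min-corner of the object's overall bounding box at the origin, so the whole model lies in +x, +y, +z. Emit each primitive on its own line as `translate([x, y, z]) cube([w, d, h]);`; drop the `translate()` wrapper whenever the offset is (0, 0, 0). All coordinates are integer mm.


cube([90, 90, 485]);
translate([0, 1273, 0]) cube([90, 90, 485]);
translate([1940, 0, 0]) cube([90, 90, 485]);
translate([1940, 1273, 0]) cube([90, 90, 485]);
translate([90, 0, 256]) cube([1850, 20, 196]);
translate([90, 1343, 256]) cube([1850, 20, 196]);
translate([0, 90, 256]) cube([20, 1183, 196]);
translate([2010, 90, 256]) cube([20, 1183, 196]);
translate([137, 0, 452]) cube([81, 1363, 20]);
translate([265, 0, 452]) cube([81, 1363, 20]);
translate([393, 0, 452]) cube([81, 1363, 20]);
translate([521, 0, 452]) cube([81, 1363, 20]);
translate([649, 0, 452]) cube([81, 1363, 20]);
translate([777, 0, 452]) cube([81, 1363, 20]);
translate([905, 0, 452]) cube([81, 1363, 20]);
translate([1033, 0, 452]) cube([81, 1363, 20]);
translate([1161, 0, 452]) cube([81, 1363, 20]);
translate([1289, 0, 452]) cube([81, 1363, 20]);
translate([1417, 0, 452]) cube([81, 1363, 20]);
translate([1545, 0, 452]) cube([81, 1363, 20]);
translate([1673, 0, 452]) cube([81, 1363, 20]);
translate([1801, 0, 452]) cube([81, 1363, 20]);


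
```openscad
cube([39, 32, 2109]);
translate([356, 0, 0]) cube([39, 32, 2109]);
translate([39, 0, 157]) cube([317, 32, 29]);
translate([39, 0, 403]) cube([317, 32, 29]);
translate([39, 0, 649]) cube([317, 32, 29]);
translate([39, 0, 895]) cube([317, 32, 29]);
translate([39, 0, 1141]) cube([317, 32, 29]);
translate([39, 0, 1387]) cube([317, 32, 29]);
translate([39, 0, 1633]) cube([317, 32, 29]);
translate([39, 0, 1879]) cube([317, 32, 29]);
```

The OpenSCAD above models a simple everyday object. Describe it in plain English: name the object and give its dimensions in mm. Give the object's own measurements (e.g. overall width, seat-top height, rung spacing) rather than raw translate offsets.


A straight ladder. Two 39×32 mm vertical rails, 2109 mm tall, stand 395 mm apart (outside-to-outside) with their front faces coplanar on the −y side. 8 rungs, each 32 mm deep and 29 mm tall, span between the inner faces of the rails, front faces flush with the rails. The lowest rung's underside is at z = 157 mm and rungs are spaced 246 mm apart (underside to underside).


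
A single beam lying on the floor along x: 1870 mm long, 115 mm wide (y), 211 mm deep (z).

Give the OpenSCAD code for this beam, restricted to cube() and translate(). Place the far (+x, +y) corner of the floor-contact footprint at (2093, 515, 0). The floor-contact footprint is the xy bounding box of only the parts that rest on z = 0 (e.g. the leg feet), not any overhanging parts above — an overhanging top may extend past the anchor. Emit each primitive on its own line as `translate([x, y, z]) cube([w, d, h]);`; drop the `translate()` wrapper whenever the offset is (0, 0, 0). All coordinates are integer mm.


translate([223, 400, 0]) cube([1870, 115, 211]);


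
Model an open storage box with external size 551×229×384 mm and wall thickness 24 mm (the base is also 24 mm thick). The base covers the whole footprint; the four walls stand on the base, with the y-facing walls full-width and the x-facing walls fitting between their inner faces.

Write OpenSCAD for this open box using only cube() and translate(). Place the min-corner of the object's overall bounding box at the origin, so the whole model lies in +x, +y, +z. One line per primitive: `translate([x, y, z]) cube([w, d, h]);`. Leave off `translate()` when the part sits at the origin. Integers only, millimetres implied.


cube([551, 229, 24]);
translate([0, 0, 24]) cube([551, 24, 360]);
translate([0, 205, 24]) cube([551, 24, 360]);
translate([0, 24, 24]) cube([24, 181, 360]);
translate([527, 24, 24]) cube([24, 181, 360]);


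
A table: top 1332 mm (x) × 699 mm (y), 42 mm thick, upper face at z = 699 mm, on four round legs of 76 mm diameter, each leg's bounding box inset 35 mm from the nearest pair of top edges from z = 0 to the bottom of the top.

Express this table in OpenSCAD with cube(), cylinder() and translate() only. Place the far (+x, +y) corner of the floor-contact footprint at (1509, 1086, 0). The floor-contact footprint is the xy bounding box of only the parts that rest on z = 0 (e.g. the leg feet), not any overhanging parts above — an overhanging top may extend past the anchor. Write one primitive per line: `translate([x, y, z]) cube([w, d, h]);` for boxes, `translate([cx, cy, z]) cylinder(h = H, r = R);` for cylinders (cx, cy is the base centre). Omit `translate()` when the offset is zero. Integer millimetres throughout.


translate([212, 422, 657]) cube([1332, 699, 42]);
translate([285, 495, 0]) cylinder(h = 657, r = 38);
translate([1471, 495, 0]) cylinder(h = 657, r = 38);
translate([285, 1048, 0]) cylinder(h = 657, r = 38);
translate([1471, 1048, 0]) cylinder(h = 657, r = 38);


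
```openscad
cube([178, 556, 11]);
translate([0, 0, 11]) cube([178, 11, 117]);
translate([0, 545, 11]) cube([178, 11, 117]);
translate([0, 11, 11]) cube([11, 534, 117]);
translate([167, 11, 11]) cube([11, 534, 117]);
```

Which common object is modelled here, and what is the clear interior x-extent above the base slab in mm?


An open box. The internal width is 156 mm.

A 178×556 base slab with four walls standing on it — an open box. The base is 178 mm wide and the walls are 11 mm thick, so the internal width is 178 − 2 × 11 = 156 mm.


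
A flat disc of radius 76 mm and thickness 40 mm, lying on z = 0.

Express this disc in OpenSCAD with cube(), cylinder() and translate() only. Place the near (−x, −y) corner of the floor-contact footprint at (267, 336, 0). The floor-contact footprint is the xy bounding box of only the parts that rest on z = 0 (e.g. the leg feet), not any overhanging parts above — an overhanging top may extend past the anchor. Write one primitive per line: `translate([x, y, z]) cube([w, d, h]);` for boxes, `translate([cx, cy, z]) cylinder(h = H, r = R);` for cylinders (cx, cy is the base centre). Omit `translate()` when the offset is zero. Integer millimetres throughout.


translate([343, 412, 0]) cylinder(h = 40, r = 76);


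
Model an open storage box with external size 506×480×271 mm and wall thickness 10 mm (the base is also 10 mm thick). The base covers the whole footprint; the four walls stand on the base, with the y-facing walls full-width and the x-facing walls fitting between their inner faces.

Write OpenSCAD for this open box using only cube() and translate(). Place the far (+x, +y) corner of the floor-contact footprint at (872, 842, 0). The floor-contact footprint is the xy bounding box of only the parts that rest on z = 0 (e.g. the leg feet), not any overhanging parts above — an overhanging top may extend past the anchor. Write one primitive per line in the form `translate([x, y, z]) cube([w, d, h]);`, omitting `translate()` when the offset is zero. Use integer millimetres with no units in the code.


translate([366, 362, 0]) cube([506, 480, 10]);
translate([366, 362, 10]) cube([506, 10, 261]);
translate([366, 832, 10]) cube([506, 10, 261]);
translate([366, 372, 10]) cube([10, 460, 261]);
translate([862, 372, 10]) cube([10, 460, 261]);


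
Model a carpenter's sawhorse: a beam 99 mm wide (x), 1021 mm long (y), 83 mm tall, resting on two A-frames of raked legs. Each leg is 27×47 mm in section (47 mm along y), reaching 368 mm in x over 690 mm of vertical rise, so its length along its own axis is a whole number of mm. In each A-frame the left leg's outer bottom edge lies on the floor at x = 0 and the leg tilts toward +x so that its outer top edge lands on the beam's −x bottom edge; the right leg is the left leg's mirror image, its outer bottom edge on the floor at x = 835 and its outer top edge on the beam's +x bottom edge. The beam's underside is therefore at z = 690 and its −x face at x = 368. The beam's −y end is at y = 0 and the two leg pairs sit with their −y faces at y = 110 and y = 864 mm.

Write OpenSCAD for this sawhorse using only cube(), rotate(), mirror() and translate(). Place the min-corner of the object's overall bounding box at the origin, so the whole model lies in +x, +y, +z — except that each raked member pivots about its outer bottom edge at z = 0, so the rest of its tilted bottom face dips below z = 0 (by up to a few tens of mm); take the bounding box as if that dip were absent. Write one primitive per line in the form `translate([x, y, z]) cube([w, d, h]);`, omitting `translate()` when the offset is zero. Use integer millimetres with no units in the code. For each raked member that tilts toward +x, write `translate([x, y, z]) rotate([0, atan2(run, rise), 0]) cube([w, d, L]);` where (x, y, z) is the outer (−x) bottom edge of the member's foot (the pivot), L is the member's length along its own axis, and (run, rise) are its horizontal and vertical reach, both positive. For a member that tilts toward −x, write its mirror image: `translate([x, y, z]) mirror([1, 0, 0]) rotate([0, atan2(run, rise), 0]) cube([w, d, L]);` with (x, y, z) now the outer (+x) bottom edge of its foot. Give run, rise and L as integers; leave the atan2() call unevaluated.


// leg length = √(368² + 690²) = 782
// right-leg outer foot x = 2·368 + 99 = 835
// beam min-corner = (368, 0, 690)
translate([368, 0, 690]) cube([99, 1021, 83]);
translate([0, 110, 0]) rotate([0, atan2(368, 690), 0]) cube([27, 47, 782]);
translate([835, 110, 0]) mirror([1, 0, 0]) rotate([0, atan2(368, 690), 0]) cube([27, 47, 782]);
translate([0, 864, 0]) rotate([0, atan2(368, 690), 0]) cube([27, 47, 782]);
translate([835, 864, 0]) mirror([1, 0, 0]) rotate([0, atan2(368, 690), 0]) cube([27, 47, 782]);


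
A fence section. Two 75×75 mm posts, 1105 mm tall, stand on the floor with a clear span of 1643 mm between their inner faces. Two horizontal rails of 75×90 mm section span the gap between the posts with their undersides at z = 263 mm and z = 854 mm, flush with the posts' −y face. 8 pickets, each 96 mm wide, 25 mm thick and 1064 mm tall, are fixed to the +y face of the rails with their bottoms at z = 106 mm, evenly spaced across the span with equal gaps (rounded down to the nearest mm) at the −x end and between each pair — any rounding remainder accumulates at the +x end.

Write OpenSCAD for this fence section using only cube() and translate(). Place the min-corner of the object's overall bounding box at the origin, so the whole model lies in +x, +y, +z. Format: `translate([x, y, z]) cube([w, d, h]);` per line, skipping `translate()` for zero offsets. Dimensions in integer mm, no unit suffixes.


cube([75, 75, 1105]);
translate([1718, 0, 0]) cube([75, 75, 1105]);
translate([75, 0, 263]) cube([1643, 75, 90]);
translate([75, 0, 854]) cube([1643, 75, 90]);
translate([172, 75, 106]) cube([96, 25, 1064]);
translate([365, 75, 106]) cube([96, 25, 1064]);
translate([558, 75, 106]) cube([96, 25, 1064]);
translate([751, 75, 106]) cube([96, 25, 1064]);
translate([944, 75, 106]) cube([96, 25, 1064]);
translate([1137, 75, 106]) cube([96, 25, 1064]);
translate([1330, 75, 106]) cube([96, 25, 1064]);
translate([1523, 75, 106]) cube([96, 25, 1064]);


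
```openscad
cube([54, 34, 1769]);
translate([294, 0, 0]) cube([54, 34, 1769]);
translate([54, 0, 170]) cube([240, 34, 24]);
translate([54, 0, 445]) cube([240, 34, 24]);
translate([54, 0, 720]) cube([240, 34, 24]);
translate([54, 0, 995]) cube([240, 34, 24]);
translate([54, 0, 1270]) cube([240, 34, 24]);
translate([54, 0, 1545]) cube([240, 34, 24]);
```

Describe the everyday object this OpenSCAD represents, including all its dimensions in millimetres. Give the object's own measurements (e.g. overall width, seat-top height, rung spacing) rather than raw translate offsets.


A straight ladder. Two 54×34 mm vertical rails, 1769 mm tall, stand 348 mm apart (outside-to-outside) with their front faces coplanar on the −y side. 6 rungs, each 34 mm deep and 24 mm tall, span between the inner faces of the rails, front faces flush with the rails. The lowest rung's underside is at z = 170 mm and rungs are spaced 275 mm apart (underside to underside).


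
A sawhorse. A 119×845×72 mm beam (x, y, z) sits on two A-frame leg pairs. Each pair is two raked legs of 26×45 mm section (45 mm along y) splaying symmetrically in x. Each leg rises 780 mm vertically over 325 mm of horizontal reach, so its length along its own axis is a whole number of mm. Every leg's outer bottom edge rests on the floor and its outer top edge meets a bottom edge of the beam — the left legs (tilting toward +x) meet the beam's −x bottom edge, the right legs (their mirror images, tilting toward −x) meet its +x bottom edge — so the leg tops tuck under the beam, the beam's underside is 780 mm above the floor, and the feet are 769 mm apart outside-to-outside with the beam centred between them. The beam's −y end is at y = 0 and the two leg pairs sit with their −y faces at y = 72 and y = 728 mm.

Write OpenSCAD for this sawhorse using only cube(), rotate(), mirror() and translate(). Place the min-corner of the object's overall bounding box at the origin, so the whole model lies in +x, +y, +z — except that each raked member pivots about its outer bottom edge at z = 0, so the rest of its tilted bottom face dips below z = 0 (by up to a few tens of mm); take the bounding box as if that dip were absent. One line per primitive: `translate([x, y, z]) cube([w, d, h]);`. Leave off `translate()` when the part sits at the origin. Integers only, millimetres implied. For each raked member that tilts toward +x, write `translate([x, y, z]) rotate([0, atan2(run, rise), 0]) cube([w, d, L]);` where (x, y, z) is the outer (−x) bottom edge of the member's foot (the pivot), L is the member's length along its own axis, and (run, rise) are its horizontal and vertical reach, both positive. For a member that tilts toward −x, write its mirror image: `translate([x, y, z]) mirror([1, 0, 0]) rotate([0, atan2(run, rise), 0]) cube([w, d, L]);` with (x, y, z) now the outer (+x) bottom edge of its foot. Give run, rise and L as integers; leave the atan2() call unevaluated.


translate([325, 0, 780]) cube([119, 845, 72]);
translate([0, 72, 0]) rotate([0, atan2(325, 780), 0]) cube([26, 45, 845]);
translate([769, 72, 0]) mirror([1, 0, 0]) rotate([0, atan2(325, 780), 0]) cube([26, 45, 845]);
translate([0, 728, 0]) rotate([0, atan2(325, 780), 0]) cube([26, 45, 845]);
translate([769, 728, 0]) mirror([1, 0, 0]) rotate([0, atan2(325, 780), 0]) cube([26, 45, 845]);


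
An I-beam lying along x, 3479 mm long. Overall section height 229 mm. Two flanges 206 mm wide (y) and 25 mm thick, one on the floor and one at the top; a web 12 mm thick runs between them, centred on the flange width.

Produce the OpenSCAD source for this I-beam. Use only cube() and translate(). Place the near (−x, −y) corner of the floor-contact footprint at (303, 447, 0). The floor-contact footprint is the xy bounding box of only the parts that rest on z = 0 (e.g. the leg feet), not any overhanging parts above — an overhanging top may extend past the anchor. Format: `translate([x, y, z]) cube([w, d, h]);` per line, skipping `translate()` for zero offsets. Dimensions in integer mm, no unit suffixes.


translate([303, 447, 0]) cube([3479, 206, 25]);
translate([303, 544, 25]) cube([3479, 12, 179]);
translate([303, 447, 204]) cube([3479, 206, 25]);


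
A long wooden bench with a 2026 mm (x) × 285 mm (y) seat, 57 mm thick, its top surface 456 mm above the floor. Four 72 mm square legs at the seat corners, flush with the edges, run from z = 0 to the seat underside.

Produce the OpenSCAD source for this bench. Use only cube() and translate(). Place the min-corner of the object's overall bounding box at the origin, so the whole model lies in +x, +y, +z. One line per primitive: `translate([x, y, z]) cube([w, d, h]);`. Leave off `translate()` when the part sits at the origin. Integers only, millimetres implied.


translate([0, 0, 399]) cube([2026, 285, 57]);
cube([72, 72, 399]);
translate([0, 213, 0]) cube([72, 72, 399]);
translate([1954, 0, 0]) cube([72, 72, 399]);
translate([1954, 213, 0]) cube([72, 72, 399]);
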